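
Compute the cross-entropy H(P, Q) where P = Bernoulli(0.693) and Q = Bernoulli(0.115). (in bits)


H(P,Q) = -p*log2(q) - (1-p)*log2(1-q). -0.693*log2(0.115) = 2.162364; -0.307*log2(0.885) = 0.054109. H(P,Q) = 2.162364 + 0.054109 = 2.2165

2.2165 bits


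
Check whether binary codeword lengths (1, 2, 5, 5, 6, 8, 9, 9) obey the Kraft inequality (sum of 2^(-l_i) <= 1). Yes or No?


Kraft sum = sum(2^(-l_i)) = 0.8359, need <= 1. Result: satisfied (a binary prefix-free code with these lengths exists)

Yes


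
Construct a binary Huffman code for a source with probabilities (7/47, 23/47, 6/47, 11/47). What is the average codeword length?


Huffman construction (repeatedly merge the two least-probable nodes; each merge adds 1 bit to every symbol beneath it): 6/47 + 7/47 = 13/47; 11/47 + 13/47 = 24/47; 23/47 + 24/47 = 1. Resulting codeword lengths (in the order the probabilities were given): (3, 1, 3, 2). L_avg = sum(p_i * l_i) = 7/47*3 + 23/47*1 + 6/47*3 + 11/47*2 = 84/47 = 1.7872

1.7872 bits


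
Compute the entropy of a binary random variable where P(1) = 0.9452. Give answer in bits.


H = -p*log2(p) - (1-p)*log2(1-p). -0.9452*log2(0.9452) = 0.076853; -0.0548*log2(0.0548) = 0.229594. H = 0.076853 + 0.229594 = 0.3064

0.3064 bits


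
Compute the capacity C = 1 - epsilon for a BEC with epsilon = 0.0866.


C = 1 - epsilon = 1 - 0.0866 = 0.9134

0.9134 bits


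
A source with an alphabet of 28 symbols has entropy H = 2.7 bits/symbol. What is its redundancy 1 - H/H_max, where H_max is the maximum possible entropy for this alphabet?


H_max = log2(K) = log2(28) = 4.8074 bits/symbol. Redundancy = 1 - H/H_max = 1 - 2.7/4.8074 = 1 - 0.5616 = 0.4384

0.4384


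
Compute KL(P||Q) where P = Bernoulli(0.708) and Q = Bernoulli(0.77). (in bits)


KL = p*log2(p/q) + (1-p)*log2((1-p)/(1-q)) = 0.708*log2(0.708/0.77) + 0.292*log2(0.292/0.23) = 0.0148

0.0148 bits


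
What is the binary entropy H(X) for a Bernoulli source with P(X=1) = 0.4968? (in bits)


H = -p*log2(p) - (1-p)*log2(1-p). -0.4968*log2(0.4968) = 0.501402; -0.5032*log2(0.5032) = 0.498569. H = 0.501402 + 0.498569 = 1.0

1.0 bits


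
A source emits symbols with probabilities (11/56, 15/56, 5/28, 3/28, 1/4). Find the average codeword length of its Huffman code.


Huffman construction (repeatedly merge the two least-probable nodes; each merge adds 1 bit to every symbol beneath it): 3/28 + 5/28 = 2/7; 11/56 + 1/4 = 25/56; 15/56 + 2/7 = 31/56; 25/56 + 31/56 = 1. Resulting codeword lengths (in the order the probabilities were given): (2, 2, 3, 3, 2). L_avg = sum(p_i * l_i) = 11/56*2 + 15/56*2 + 5/28*3 + 3/28*3 + 1/4*2 = 16/7 = 2.2857

2.2857 bits


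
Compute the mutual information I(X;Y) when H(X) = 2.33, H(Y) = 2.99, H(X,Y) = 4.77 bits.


I(X;Y) = H(X) + H(Y) - H(X,Y) = 2.33 + 2.99 - 4.77 = 0.55

0.55 bits


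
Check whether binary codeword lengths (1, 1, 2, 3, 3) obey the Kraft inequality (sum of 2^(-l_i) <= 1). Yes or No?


Kraft sum = sum(2^(-l_i)) = 1.5, need <= 1. Result: violated (a binary prefix-free code with these lengths cannot exist)

No


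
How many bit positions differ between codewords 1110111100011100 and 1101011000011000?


Count differing positions: . . ^ ^ ^ . . ^ . . . . . ^ . . = 5 differences

5


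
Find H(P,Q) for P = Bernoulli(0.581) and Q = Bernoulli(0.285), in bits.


H(P,Q) = -p*log2(q) - (1-p)*log2(1-q). -0.581*log2(0.285) = 1.052171; -0.419*log2(0.715) = 0.202790. H(P,Q) = 1.052171 + 0.202790 = 1.255

1.255 bits


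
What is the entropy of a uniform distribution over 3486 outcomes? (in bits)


H = log2(n) = log2(3486) = 11.7674

11.7674 bits


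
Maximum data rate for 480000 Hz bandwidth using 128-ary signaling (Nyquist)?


Rate = 2 * B * log2(M) = 2 * 480000 * 7.0 = 6720000.0

6720000.0 bps


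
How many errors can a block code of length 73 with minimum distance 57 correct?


Correction capability = floor((d-1)/2) = floor((57-1)/2) = 28

28 errors


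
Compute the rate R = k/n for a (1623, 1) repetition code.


Rate = k/n = 1/1623

1/1623


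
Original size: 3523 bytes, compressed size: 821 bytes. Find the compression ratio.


Ratio = original / compressed = 3523 / 821 = 4.2911

4.2911


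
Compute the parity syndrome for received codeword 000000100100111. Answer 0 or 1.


Syndrome = XOR of all bits = 0 XOR 0 XOR 0 XOR 0 XOR 0 XOR 0 XOR 1 XOR 0 XOR 0 XOR 1 XOR 0 XOR 0 XOR 1 XOR 1 XOR 1 = 1

1


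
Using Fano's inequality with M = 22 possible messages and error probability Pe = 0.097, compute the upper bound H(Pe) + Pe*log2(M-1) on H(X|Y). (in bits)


H(Pe) = -Pe*log2(Pe) - (1-Pe)*log2(1-Pe) = -0.097*log2(0.097) - 0.903*log2(0.903) = 0.326490 + 0.132924 = 0.4594. Pe*log2(M-1) = 0.097*log2(21) = 0.426055. Bound = H(Pe) + Pe*log2(M-1) = 0.326490 + 0.132924 + 0.426055 = 0.8855

0.8855 bits


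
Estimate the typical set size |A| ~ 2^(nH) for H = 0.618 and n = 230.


log2|A_typical| = nH = 230 * 0.618 = 142.14, so |A_typical| ~ 2^142.14 = 6.143e+42

6.143e+42


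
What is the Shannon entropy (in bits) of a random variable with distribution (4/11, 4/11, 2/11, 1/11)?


H = -sum(p_i * log2(p_i)). Terms: -(4/11)*log2(4/11) = 0.530702; -(4/11)*log2(4/11) = 0.530702; -(2/11)*log2(2/11) = 0.447169; -(1/11)*log2(1/11) = 0.314494. H = 0.530702 + 0.530702 + 0.447169 + 0.314494 = 1.8231

1.8231 bits


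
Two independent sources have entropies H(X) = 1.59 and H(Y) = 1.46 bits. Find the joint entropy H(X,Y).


For independent variables, H(X,Y) = H(X) + H(Y) = 1.59 + 1.46 = 3.05

3.05 bits


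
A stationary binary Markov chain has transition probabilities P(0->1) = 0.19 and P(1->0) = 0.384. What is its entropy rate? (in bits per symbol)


Stationary distribution: pi_0 = p10/(p01+p10) = 0.669, pi_1 = 0.331. Entropy rate H' = pi_0*H(p01) + pi_1*H(p10) = 0.669*0.7015 + 0.331*0.9608 = 0.7873

0.7873 bits/symbol


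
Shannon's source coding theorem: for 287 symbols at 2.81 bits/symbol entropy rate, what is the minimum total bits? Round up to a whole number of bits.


Minimum bits >= n * H = 287 * 2.81 = 806.47, rounded up to a whole number of bits = 807

807 bits


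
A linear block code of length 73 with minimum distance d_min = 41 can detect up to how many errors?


Detection capability = d_min - 1 = 41 - 1 = 40

40 errors


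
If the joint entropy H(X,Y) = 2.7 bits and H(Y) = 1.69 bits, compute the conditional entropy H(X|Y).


H(X|Y) = H(X,Y) - H(Y) = 2.7 - 1.69 = 1.01

1.01 bits


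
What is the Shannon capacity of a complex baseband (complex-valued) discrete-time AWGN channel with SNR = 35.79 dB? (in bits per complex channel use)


SNR_linear = 10^(35.79/10) = 3793.1498; C = log2(1 + SNR_linear) = log2(1 + 3793.1498) = 11.8896

11.8896 bits/channel use


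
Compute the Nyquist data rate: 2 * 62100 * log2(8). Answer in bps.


Rate = 2 * B * log2(M) = 2 * 62100 * 3.0 = 372600.0

372600.0 bps


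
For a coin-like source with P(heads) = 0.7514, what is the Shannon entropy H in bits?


H = -p*log2(p) - (1-p)*log2(1-p). -0.7514*log2(0.7514) = 0.309838; -0.2486*log2(0.2486) = 0.499214. H = 0.309838 + 0.499214 = 0.8091

0.8091 bits


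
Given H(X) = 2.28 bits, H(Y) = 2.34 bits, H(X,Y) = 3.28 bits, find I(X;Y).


I(X;Y) = H(X) + H(Y) - H(X,Y) = 2.28 + 2.34 - 3.28 = 1.34

1.34 bits


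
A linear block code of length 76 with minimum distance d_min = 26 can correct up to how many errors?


Correction capability = floor((d-1)/2) = floor((26-1)/2) = 12

12 errors


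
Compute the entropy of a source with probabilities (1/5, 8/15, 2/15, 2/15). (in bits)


H = -sum(p_i * log2(p_i)). Terms: -(1/5)*log2(1/5) = 0.464386; -(8/15)*log2(8/15) = 0.483675; -(2/15)*log2(2/15) = 0.387585; -(2/15)*log2(2/15) = 0.387585. H = 0.464386 + 0.483675 + 0.387585 + 0.387585 = 1.7232

1.7232 bits


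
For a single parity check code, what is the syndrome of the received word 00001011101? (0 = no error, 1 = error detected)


Syndrome = XOR of all bits = 0 XOR 0 XOR 0 XOR 0 XOR 1 XOR 0 XOR 1 XOR 1 XOR 1 XOR 0 XOR 1 = 1

1


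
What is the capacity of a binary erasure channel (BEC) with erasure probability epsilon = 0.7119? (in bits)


C = 1 - epsilon = 1 - 0.7119 = 0.2881

0.2881 bits


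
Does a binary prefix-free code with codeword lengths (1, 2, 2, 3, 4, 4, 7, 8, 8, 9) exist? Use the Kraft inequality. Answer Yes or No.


Kraft sum = sum(2^(-l_i)) = 1.2676, need <= 1. Result: violated (a binary prefix-free code with these lengths cannot exist)

No


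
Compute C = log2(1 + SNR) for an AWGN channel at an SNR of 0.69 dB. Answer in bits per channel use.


SNR_linear = 10^(0.69/10) = 1.1722; C = log2(1 + SNR_linear) = log2(1 + 1.1722) = 1.1192

1.1192 bits/channel use


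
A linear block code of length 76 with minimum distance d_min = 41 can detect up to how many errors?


Detection capability = d_min - 1 = 41 - 1 = 40

40 errors


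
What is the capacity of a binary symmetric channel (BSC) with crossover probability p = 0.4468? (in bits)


H(p) = -p*log2(p) - (1-p)*log2(1-p) = -0.4468*log2(0.4468) - 0.5532*log2(0.5532) = 0.519315 + 0.472503 = 0.9918. C = 1 - H(p) = 1 - 0.9918 = 0.0082

0.0082 bits


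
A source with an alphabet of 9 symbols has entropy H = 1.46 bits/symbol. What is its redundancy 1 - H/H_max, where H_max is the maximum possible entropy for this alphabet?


H_max = log2(K) = log2(9) = 3.1699 bits/symbol. Redundancy = 1 - H/H_max = 1 - 1.46/3.1699 = 1 - 0.4606 = 0.5394

0.5394


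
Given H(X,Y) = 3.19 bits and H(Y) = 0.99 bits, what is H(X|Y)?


H(X|Y) = H(X,Y) - H(Y) = 3.19 - 0.99 = 2.2

2.2 bits


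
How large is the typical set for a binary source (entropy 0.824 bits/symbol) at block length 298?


log2|A_typical| = nH = 298 * 0.824 = 245.552, so |A_typical| ~ 2^245.552 = 8.289e+73

8.289e+73


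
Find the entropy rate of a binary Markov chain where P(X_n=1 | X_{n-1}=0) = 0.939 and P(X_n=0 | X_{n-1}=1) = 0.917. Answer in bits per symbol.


Stationary distribution: pi_0 = p10/(p01+p10) = 0.4941, pi_1 = 0.5059. Entropy rate H' = pi_0*H(p01) + pi_1*H(p10) = 0.4941*0.3314 + 0.5059*0.4127 = 0.3725

0.3725 bits/symbol


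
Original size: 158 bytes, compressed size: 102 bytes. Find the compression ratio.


Ratio = original / compressed = 158 / 102 = 1.549

1.549


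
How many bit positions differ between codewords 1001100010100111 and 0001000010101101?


Count differing positions: ^ . . . ^ . . . . . . . ^ . ^ . = 4 differences

4


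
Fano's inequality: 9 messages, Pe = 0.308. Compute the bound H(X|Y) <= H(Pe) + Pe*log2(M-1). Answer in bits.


H(Pe) = -Pe*log2(Pe) - (1-Pe)*log2(1-Pe) = -0.308*log2(0.308) - 0.692*log2(0.692) = 0.523291 + 0.367560 = 0.8909. Pe*log2(M-1) = 0.308*log2(8) = 0.924000. Bound = H(Pe) + Pe*log2(M-1) = 0.523291 + 0.367560 + 0.924000 = 1.8149

1.8149 bits


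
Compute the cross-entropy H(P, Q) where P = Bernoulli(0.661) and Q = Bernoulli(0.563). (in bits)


H(P,Q) = -p*log2(q) - (1-p)*log2(1-q). -0.661*log2(0.563) = 0.547832; -0.339*log2(0.437) = 0.404866. H(P,Q) = 0.547832 + 0.404866 = 0.9527

0.9527 bits


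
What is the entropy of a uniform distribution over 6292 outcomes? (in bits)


H = log2(n) = log2(6292) = 12.6193

12.6193 bits


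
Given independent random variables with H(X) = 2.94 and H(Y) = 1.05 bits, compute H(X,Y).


For independent variables, H(X,Y) = H(X) + H(Y) = 2.94 + 1.05 = 3.99

3.99 bits


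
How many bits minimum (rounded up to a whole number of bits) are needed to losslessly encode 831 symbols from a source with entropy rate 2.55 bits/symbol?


Minimum bits >= n * H = 831 * 2.55 = 2119.05, rounded up to a whole number of bits = 2120

2120 bits


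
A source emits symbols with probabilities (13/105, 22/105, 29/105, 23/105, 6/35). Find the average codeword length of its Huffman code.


Huffman construction (repeatedly merge the two least-probable nodes; each merge adds 1 bit to every symbol beneath it): 13/105 + 6/35 = 31/105; 22/105 + 23/105 = 3/7; 29/105 + 31/105 = 4/7; 3/7 + 4/7 = 1. Resulting codeword lengths (in the order the probabilities were given): (3, 2, 2, 2, 3). L_avg = sum(p_i * l_i) = 13/105*3 + 22/105*2 + 29/105*2 + 23/105*2 + 6/35*3 = 241/105 = 2.2952

2.2952 bits


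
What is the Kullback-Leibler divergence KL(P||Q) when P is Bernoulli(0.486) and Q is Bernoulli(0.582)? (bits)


KL = p*log2(p/q) + (1-p)*log2((1-p)/(1-q)) = 0.486*log2(0.486/0.582) + 0.514*log2(0.514/0.418) = 0.0269

0.0269 bits


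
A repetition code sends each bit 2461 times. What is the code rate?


Rate = k/n = 1/2461

1/2461


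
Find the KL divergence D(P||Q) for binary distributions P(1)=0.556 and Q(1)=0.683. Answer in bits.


KL = p*log2(p/q) + (1-p)*log2((1-p)/(1-q)) = 0.556*log2(0.556/0.683) + 0.444*log2(0.444/0.317) = 0.0508

0.0508 bits


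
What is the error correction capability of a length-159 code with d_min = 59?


Correction capability = floor((d-1)/2) = floor((59-1)/2) = 29

29 errors


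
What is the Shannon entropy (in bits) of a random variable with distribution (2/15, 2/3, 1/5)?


H = -sum(p_i * log2(p_i)). Terms: -(2/15)*log2(2/15) = 0.387585; -(2/3)*log2(2/3) = 0.389975; -(1/5)*log2(1/5) = 0.464386. H = 0.387585 + 0.389975 + 0.464386 = 1.2419

1.2419 bits


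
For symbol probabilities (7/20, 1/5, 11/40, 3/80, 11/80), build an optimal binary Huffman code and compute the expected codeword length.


Huffman construction (repeatedly merge the two least-probable nodes; each merge adds 1 bit to every symbol beneath it): 3/80 + 11/80 = 7/40; 7/40 + 1/5 = 3/8; 11/40 + 7/20 = 5/8; 3/8 + 5/8 = 1. Resulting codeword lengths (in the order the probabilities were given): (2, 2, 2, 3, 3). L_avg = sum(p_i * l_i) = 7/20*2 + 1/5*2 + 11/40*2 + 3/80*3 + 11/80*3 = 87/40 = 2.175

2.175 bits


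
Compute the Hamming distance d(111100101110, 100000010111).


Count differing positions: . ^ ^ ^ . . ^ ^ ^ . . ^ = 7 differences

7


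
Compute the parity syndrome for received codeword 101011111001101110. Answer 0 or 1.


Syndrome = XOR of all bits = 1 XOR 0 XOR 1 XOR 0 XOR 1 XOR 1 XOR 1 XOR 1 XOR 1 XOR 0 XOR 0 XOR 1 XOR 1 XOR 0 XOR 1 XOR 1 XOR 1 XOR 0 = 0

0


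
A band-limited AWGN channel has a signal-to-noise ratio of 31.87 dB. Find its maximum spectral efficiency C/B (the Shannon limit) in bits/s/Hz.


SNR_linear = 10^(31.87/10) = 1538.1546; C/B = log2(1 + SNR_linear) = log2(1 + 1538.1546) = 10.5879

10.5879 bits/s/Hz


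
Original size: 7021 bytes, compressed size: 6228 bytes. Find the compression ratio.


Ratio = original / compressed = 7021 / 6228 = 1.1273

1.1273


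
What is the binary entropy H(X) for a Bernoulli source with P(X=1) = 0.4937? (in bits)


H = -p*log2(p) - (1-p)*log2(1-p). -0.4937*log2(0.4937) = 0.502731; -0.5063*log2(0.5063) = 0.497154. H = 0.502731 + 0.497154 = 0.9999

0.9999 bits


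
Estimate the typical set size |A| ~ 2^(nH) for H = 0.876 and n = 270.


log2|A_typical| = nH = 270 * 0.876 = 236.52, so |A_typical| ~ 2^236.52 = 1.583e+71

1.583e+71


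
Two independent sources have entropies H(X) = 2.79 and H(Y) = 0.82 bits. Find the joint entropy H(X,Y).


For independent variables, H(X,Y) = H(X) + H(Y) = 2.79 + 0.82 = 3.61

3.61 bits


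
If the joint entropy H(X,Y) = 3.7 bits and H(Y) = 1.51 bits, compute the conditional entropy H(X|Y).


H(X|Y) = H(X,Y) - H(Y) = 3.7 - 1.51 = 2.19

2.19 bits


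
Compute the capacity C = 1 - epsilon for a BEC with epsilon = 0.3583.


C = 1 - epsilon = 1 - 0.3583 = 0.6417

0.6417 bits


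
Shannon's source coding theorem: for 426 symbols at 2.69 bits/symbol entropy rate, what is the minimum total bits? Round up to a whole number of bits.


Minimum bits >= n * H = 426 * 2.69 = 1145.94, rounded up to a whole number of bits = 1146

1146 bits


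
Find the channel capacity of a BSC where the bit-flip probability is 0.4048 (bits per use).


H(p) = -p*log2(p) - (1-p)*log2(1-p) = -0.4048*log2(0.4048) - 0.5952*log2(0.5952) = 0.528150 + 0.445539 = 0.9737. C = 1 - H(p) = 1 - 0.9737 = 0.0263

0.0263 bits


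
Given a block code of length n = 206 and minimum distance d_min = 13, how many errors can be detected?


Detection capability = d_min - 1 = 13 - 1 = 12

12 errors


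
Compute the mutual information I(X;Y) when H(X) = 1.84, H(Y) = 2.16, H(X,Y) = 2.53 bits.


I(X;Y) = H(X) + H(Y) - H(X,Y) = 1.84 + 2.16 - 2.53 = 1.47

1.47 bits


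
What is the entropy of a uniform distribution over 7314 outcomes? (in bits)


H = log2(n) = log2(7314) = 12.8364

12.8364 bits


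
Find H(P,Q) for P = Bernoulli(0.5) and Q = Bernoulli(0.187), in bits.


H(P,Q) = -p*log2(q) - (1-p)*log2(1-q). -0.5*log2(0.187) = 1.209445; -0.5*log2(0.813) = 0.149336. H(P,Q) = 1.209445 + 0.149336 = 1.3588

1.3588 bits


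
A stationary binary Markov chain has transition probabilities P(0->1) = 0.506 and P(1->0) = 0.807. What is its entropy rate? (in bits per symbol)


Stationary distribution: pi_0 = p10/(p01+p10) = 0.6146, pi_1 = 0.3854. Entropy rate H' = pi_0*H(p01) + pi_1*H(p10) = 0.6146*0.9999 + 0.3854*0.7077 = 0.8873

0.8873 bits/symbol


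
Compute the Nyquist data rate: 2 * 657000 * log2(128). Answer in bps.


Rate = 2 * B * log2(M) = 2 * 657000 * 7.0 = 9198000.0

9198000.0 bps


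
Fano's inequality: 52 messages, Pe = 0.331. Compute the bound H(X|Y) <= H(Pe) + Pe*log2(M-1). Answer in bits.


H(Pe) = -Pe*log2(Pe) - (1-Pe)*log2(1-Pe) = -0.331*log2(0.331) - 0.669*log2(0.669) = 0.527977 + 0.387968 = 0.9159. Pe*log2(M-1) = 0.331*log2(51) = 1.877573. Bound = H(Pe) + Pe*log2(M-1) = 0.527977 + 0.387968 + 1.877573 = 2.7935

2.7935 bits


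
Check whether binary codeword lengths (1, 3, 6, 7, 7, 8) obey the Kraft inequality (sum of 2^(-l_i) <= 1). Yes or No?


Kraft sum = sum(2^(-l_i)) = 0.6602, need <= 1. Result: satisfied (a binary prefix-free code with these lengths exists)

Yes


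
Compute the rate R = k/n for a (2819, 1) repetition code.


Rate = k/n = 1/2819

1/2819


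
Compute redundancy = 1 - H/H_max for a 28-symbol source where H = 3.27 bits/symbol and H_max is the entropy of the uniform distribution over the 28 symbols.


H_max = log2(K) = log2(28) = 4.8074 bits/symbol. Redundancy = 1 - H/H_max = 1 - 3.27/4.8074 = 1 - 0.6802 = 0.3198

0.3198


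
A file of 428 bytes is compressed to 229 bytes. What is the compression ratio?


Ratio = original / compressed = 428 / 229 = 1.869

1.869


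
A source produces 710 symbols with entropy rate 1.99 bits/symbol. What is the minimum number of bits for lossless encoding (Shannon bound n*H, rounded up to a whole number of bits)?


Minimum bits >= n * H = 710 * 1.99 = 1412.9, rounded up to a whole number of bits = 1413

1413 bits


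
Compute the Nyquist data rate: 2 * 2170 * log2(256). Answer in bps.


Rate = 2 * B * log2(M) = 2 * 2170 * 8.0 = 34720.0

34720.0 bps


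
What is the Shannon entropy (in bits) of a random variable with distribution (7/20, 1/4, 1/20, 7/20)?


H = -sum(p_i * log2(p_i)). Terms: -(7/20)*log2(7/20) = 0.530101; -(1/4)*log2(1/4) = 0.500000; -(1/20)*log2(1/20) = 0.216096; -(7/20)*log2(7/20) = 0.530101. H = 0.530101 + 0.500000 + 0.216096 + 0.530101 = 1.7763

1.7763 bits


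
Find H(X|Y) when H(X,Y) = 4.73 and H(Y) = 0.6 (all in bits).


H(X|Y) = H(X,Y) - H(Y) = 4.73 - 0.6 = 4.13

4.13 bits


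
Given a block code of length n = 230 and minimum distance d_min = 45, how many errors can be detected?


Detection capability = d_min - 1 = 45 - 1 = 44

44 errors


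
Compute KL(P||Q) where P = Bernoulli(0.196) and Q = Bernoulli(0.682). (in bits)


KL = p*log2(p/q) + (1-p)*log2((1-p)/(1-q)) = 0.196*log2(0.196/0.682) + 0.804*log2(0.804/0.318) = 0.7233

0.7233 bits


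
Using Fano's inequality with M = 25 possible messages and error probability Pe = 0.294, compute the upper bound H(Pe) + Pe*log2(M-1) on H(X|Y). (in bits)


H(Pe) = -Pe*log2(Pe) - (1-Pe)*log2(1-Pe) = -0.294*log2(0.294) - 0.706*log2(0.706) = 0.519237 + 0.354595 = 0.8738. Pe*log2(M-1) = 0.294*log2(24) = 1.347979. Bound = H(Pe) + Pe*log2(M-1) = 0.519237 + 0.354595 + 1.347979 = 2.2218

2.2218 bits


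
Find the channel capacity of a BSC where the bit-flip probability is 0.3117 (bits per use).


H(p) = -p*log2(p) - (1-p)*log2(1-p) = -0.3117*log2(0.3117) - 0.6883*log2(0.6883) = 0.524208 + 0.370918 = 0.8951. C = 1 - H(p) = 1 - 0.8951 = 0.1049

0.1049 bits


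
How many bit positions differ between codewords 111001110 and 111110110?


Count differing positions: . . . ^ ^ ^ . . . = 3 differences

3


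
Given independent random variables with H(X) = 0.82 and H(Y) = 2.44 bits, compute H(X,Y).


For independent variables, H(X,Y) = H(X) + H(Y) = 0.82 + 2.44 = 3.26

3.26 bits


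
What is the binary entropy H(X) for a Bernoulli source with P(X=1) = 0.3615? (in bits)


H = -p*log2(p) - (1-p)*log2(1-p). -0.3615*log2(0.3615) = 0.530658; -0.6385*log2(0.6385) = 0.413264. H = 0.530658 + 0.413264 = 0.9439

0.9439 bits


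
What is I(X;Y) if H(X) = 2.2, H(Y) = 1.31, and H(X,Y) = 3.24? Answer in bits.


I(X;Y) = H(X) + H(Y) - H(X,Y) = 2.2 + 1.31 - 3.24 = 0.27

0.27 bits


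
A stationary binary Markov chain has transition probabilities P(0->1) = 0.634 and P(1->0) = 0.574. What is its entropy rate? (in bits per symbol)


Stationary distribution: pi_0 = p10/(p01+p10) = 0.4752, pi_1 = 0.5248. Entropy rate H' = pi_0*H(p01) + pi_1*H(p10) = 0.4752*0.9476 + 0.5248*0.9841 = 0.9668

0.9668 bits/symbol


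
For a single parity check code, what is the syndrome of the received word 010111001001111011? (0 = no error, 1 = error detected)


Syndrome = XOR of all bits = 0 XOR 1 XOR 0 XOR 1 XOR 1 XOR 1 XOR 0 XOR 0 XOR 1 XOR 0 XOR 0 XOR 1 XOR 1 XOR 1 XOR 1 XOR 0 XOR 1 XOR 1 = 1

1


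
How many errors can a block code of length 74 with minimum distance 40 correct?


Correction capability = floor((d-1)/2) = floor((40-1)/2) = 19

19 errors


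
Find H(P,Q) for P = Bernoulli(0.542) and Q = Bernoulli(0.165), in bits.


H(P,Q) = -p*log2(q) - (1-p)*log2(1-q). -0.542*log2(0.165) = 1.408908; -0.458*log2(0.835) = 0.119150. H(P,Q) = 1.408908 + 0.119150 = 1.5281

1.5281 bits


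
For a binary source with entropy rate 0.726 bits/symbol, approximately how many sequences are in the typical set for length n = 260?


log2|A_typical| = nH = 260 * 0.726 = 188.76, so |A_typical| ~ 2^188.76 = 6.644e+56

6.644e+56


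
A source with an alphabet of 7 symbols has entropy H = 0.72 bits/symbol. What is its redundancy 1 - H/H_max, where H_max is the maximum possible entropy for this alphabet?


H_max = log2(K) = log2(7) = 2.8074 bits/symbol. Redundancy = 1 - H/H_max = 1 - 0.72/2.8074 = 1 - 0.2565 = 0.7435

0.7435


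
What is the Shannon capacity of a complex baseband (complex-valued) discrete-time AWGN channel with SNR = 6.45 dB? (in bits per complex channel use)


SNR_linear = 10^(6.45/10) = 4.4157; C = log2(1 + SNR_linear) = log2(1 + 4.4157) = 2.4371

2.4371 bits/channel use


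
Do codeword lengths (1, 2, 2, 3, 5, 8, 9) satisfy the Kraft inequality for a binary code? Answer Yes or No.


Kraft sum = sum(2^(-l_i)) = 1.1621, need <= 1. Result: violated (a binary prefix-free code with these lengths cannot exist)

No


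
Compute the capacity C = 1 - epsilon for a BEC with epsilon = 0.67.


C = 1 - epsilon = 1 - 0.67 = 0.33

0.33 bits


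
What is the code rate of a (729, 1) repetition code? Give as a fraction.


Rate = k/n = 1/729

1/729


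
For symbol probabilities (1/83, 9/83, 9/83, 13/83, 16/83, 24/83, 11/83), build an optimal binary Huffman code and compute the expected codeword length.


Huffman construction (repeatedly merge the two least-probable nodes; each merge adds 1 bit to every symbol beneath it): 1/83 + 9/83 = 10/83; 9/83 + 10/83 = 19/83; 11/83 + 13/83 = 24/83; 16/83 + 19/83 = 35/83; 24/83 + 24/83 = 48/83; 35/83 + 48/83 = 1. Resulting codeword lengths (in the order the probabilities were given): (4, 4, 3, 3, 2, 2, 3). L_avg = sum(p_i * l_i) = 1/83*4 + 9/83*4 + 9/83*3 + 13/83*3 + 16/83*2 + 24/83*2 + 11/83*3 = 219/83 = 2.6386

2.6386 bits


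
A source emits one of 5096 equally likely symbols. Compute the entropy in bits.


H = log2(n) = log2(5096) = 12.3151

12.3151 bits


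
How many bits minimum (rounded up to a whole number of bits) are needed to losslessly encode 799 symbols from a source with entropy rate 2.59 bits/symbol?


Minimum bits >= n * H = 799 * 2.59 = 2069.41, rounded up to a whole number of bits = 2070

2070 bits


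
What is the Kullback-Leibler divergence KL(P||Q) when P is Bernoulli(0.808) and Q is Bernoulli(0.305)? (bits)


KL = p*log2(p/q) + (1-p)*log2((1-p)/(1-q)) = 0.808*log2(0.808/0.305) + 0.192*log2(0.192/0.695) = 0.7793

0.7793 bits


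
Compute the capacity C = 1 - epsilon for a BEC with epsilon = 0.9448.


C = 1 - epsilon = 1 - 0.9448 = 0.0552

0.0552 bits


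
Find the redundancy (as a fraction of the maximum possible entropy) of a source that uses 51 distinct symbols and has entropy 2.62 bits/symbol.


H_max = log2(K) = log2(51) = 5.6724 bits/symbol. Redundancy = 1 - H/H_max = 1 - 2.62/5.6724 = 1 - 0.4619 = 0.5381

0.5381


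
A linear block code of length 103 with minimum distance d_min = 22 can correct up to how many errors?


Correction capability = floor((d-1)/2) = floor((22-1)/2) = 10

10 errors


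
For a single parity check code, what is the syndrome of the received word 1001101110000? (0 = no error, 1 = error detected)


Syndrome = XOR of all bits = 1 XOR 0 XOR 0 XOR 1 XOR 1 XOR 0 XOR 1 XOR 1 XOR 1 XOR 0 XOR 0 XOR 0 XOR 0 = 0

0


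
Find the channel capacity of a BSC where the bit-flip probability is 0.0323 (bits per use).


H(p) = -p*log2(p) - (1-p)*log2(1-p) = -0.0323*log2(0.0323) - 0.9677*log2(0.9677) = 0.159960 + 0.045838 = 0.2058. C = 1 - H(p) = 1 - 0.2058 = 0.7942

0.7942 bits


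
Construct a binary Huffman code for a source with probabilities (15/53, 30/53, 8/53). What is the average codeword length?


Huffman construction (repeatedly merge the two least-probable nodes; each merge adds 1 bit to every symbol beneath it): 8/53 + 15/53 = 23/53; 23/53 + 30/53 = 1. Resulting codeword lengths (in the order the probabilities were given): (2, 1, 2). L_avg = sum(p_i * l_i) = 15/53*2 + 30/53*1 + 8/53*2 = 76/53 = 1.434

1.434 bits


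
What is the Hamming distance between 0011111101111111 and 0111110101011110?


Count differing positions: . ^ . . . . ^ . . . ^ . . . . ^ = 4 differences

4


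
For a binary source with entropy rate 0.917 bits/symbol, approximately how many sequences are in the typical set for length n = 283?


log2|A_typical| = nH = 283 * 0.917 = 259.511, so |A_typical| ~ 2^259.511 = 1.320e+78

1.320e+78


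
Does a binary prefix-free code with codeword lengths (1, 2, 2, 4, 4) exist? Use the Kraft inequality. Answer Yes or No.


Kraft sum = sum(2^(-l_i)) = 1.125, need <= 1. Result: violated (a binary prefix-free code with these lengths cannot exist)

No


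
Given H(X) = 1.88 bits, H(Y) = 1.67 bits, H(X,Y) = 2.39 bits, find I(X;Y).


I(X;Y) = H(X) + H(Y) - H(X,Y) = 1.88 + 1.67 - 2.39 = 1.16

1.16 bits


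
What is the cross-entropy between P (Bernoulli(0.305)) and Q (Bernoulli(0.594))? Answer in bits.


H(P,Q) = -p*log2(q) - (1-p)*log2(1-q). -0.305*log2(0.594) = 0.229197; -0.695*log2(0.406) = 0.903812. H(P,Q) = 0.229197 + 0.903812 = 1.133

1.133 bits


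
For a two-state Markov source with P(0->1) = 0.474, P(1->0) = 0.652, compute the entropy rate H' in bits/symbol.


Stationary distribution: pi_0 = p10/(p01+p10) = 0.579, pi_1 = 0.421. Entropy rate H' = pi_0*H(p01) + pi_1*H(p10) = 0.579*0.998 + 0.421*0.9323 = 0.9704

0.9704 bits/symbol


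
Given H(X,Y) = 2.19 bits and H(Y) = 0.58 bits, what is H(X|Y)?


H(X|Y) = H(X,Y) - H(Y) = 2.19 - 0.58 = 1.61

1.61 bits


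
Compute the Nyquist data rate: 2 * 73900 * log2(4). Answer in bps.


Rate = 2 * B * log2(M) = 2 * 73900 * 2.0 = 295600.0

295600.0 bps


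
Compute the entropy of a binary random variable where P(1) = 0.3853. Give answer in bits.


H = -p*log2(p) - (1-p)*log2(1-p). -0.3853*log2(0.3853) = 0.530152; -0.6147*log2(0.6147) = 0.431547. H = 0.530152 + 0.431547 = 0.9617

0.9617 bits


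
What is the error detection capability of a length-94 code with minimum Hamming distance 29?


Detection capability = d_min - 1 = 29 - 1 = 28

28 errors


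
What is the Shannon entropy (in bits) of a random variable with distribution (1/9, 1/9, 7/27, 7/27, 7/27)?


H = -sum(p_i * log2(p_i)). Terms: -(1/9)*log2(1/9) = 0.352214; -(1/9)*log2(1/9) = 0.352214; -(7/27)*log2(7/27) = 0.504916; -(7/27)*log2(7/27) = 0.504916; -(7/27)*log2(7/27) = 0.504916. H = 0.352214 + 0.352214 + 0.504916 + 0.504916 + 0.504916 = 2.2192

2.2192 bits


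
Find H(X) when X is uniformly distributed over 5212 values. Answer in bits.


H = log2(n) = log2(5212) = 12.3476

12.3476 bits


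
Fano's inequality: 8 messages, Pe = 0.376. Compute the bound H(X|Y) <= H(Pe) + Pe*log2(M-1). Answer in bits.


H(Pe) = -Pe*log2(Pe) - (1-Pe)*log2(1-Pe) = -0.376*log2(0.376) - 0.624*log2(0.624) = 0.530609 + 0.424558 = 0.9552. Pe*log2(M-1) = 0.376*log2(7) = 1.055565. Bound = H(Pe) + Pe*log2(M-1) = 0.530609 + 0.424558 + 1.055565 = 2.0107

2.0107 bits


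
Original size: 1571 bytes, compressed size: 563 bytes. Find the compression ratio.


Ratio = original / compressed = 1571 / 563 = 2.7904

2.7904


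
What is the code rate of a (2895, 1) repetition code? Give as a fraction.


Rate = k/n = 1/2895

1/2895


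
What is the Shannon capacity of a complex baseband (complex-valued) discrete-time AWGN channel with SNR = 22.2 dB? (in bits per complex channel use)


SNR_linear = 10^(22.2/10) = 165.9587; C = log2(1 + SNR_linear) = log2(1 + 165.9587) = 7.3833

7.3833 bits/channel use


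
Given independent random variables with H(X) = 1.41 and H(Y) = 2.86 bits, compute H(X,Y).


For independent variables, H(X,Y) = H(X) + H(Y) = 1.41 + 2.86 = 4.27

4.27 bits


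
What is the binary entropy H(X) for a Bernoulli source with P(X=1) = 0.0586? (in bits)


H = -p*log2(p) - (1-p)*log2(1-p). -0.0586*log2(0.0586) = 0.239847; -0.9414*log2(0.9414) = 0.082015. H = 0.239847 + 0.082015 = 0.3219

0.3219 bits


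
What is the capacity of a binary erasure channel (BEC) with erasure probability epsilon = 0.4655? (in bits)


C = 1 - epsilon = 1 - 0.4655 = 0.5345

0.5345 bits


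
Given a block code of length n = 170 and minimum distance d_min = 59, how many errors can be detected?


Detection capability = d_min - 1 = 59 - 1 = 58

58 errors


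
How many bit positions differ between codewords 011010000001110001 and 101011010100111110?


Count differing positions: ^ ^ . . . ^ . ^ . ^ . ^ . . ^ ^ ^ ^ = 10 differences

10


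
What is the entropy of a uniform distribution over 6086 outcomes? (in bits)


H = log2(n) = log2(6086) = 12.5713

12.5713 bits


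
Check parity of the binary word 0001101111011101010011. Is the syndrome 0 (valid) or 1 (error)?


Syndrome = XOR of all bits = 0 XOR 0 XOR 0 XOR 1 XOR 1 XOR 0 XOR 1 XOR 1 XOR 1 XOR 1 XOR 0 XOR 1 XOR 1 XOR 1 XOR 0 XOR 1 XOR 0 XOR 1 XOR 0 XOR 0 XOR 1 XOR 1 = 1

1


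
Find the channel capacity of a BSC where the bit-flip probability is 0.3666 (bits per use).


H(p) = -p*log2(p) - (1-p)*log2(1-p) = -0.3666*log2(0.3666) - 0.6334*log2(0.6334) = 0.530735 + 0.417291 = 0.948. C = 1 - H(p) = 1 - 0.948 = 0.052

0.052 bits


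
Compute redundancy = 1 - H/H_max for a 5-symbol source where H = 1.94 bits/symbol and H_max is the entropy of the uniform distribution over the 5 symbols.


H_max = log2(K) = log2(5) = 2.3219 bits/symbol. Redundancy = 1 - H/H_max = 1 - 1.94/2.3219 = 1 - 0.8355 = 0.1645

0.1645


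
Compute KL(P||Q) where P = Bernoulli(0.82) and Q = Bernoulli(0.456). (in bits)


KL = p*log2(p/q) + (1-p)*log2((1-p)/(1-q)) = 0.82*log2(0.82/0.456) + 0.18*log2(0.18/0.544) = 0.407

0.407 bits


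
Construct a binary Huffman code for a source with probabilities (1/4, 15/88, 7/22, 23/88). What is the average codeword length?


Huffman construction (repeatedly merge the two least-probable nodes; each merge adds 1 bit to every symbol beneath it): 15/88 + 1/4 = 37/88; 23/88 + 7/22 = 51/88; 37/88 + 51/88 = 1. Resulting codeword lengths (in the order the probabilities were given): (2, 2, 2, 2). L_avg = sum(p_i * l_i) = 1/4*2 + 15/88*2 + 7/22*2 + 23/88*2 = 2

2.0 bits


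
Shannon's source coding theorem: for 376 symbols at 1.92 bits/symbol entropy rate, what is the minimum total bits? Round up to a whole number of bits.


Minimum bits >= n * H = 376 * 1.92 = 721.92, rounded up to a whole number of bits = 722

722 bits


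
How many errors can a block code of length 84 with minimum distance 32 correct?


Correction capability = floor((d-1)/2) = floor((32-1)/2) = 15

15 errors


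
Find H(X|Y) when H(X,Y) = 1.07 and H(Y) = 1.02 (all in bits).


H(X|Y) = H(X,Y) - H(Y) = 1.07 - 1.02 = 0.05

0.05 bits


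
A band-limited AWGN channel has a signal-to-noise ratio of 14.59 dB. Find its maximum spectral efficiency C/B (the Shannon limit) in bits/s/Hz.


SNR_linear = 10^(14.59/10) = 28.774; C/B = log2(1 + SNR_linear) = log2(1 + 28.774) = 4.896

4.896 bits/s/Hz


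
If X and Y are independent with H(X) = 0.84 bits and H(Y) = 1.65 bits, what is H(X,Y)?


For independent variables, H(X,Y) = H(X) + H(Y) = 0.84 + 1.65 = 2.49

2.49 bits


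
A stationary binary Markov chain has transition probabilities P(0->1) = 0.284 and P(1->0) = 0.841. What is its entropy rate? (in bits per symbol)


Stationary distribution: pi_0 = p10/(p01+p10) = 0.7476, pi_1 = 0.2524. Entropy rate H' = pi_0*H(p01) + pi_1*H(p10) = 0.7476*0.8608 + 0.2524*0.6319 = 0.8031

0.8031 bits/symbol


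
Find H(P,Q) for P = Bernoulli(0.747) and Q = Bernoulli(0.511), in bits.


H(P,Q) = -p*log2(q) - (1-p)*log2(1-q). -0.747*log2(0.511) = 0.723548; -0.253*log2(0.489) = 0.261120. H(P,Q) = 0.723548 + 0.261120 = 0.9847

0.9847 bits


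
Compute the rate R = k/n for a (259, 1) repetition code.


Rate = k/n = 1/259

1/259


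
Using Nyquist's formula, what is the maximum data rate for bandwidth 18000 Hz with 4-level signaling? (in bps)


Rate = 2 * B * log2(M) = 2 * 18000 * 2.0 = 72000.0

72000.0 bps


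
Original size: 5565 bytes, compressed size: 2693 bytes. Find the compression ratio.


Ratio = original / compressed = 5565 / 2693 = 2.0665

2.0665


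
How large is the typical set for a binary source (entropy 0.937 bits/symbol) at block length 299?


log2|A_typical| = nH = 299 * 0.937 = 280.163, so |A_typical| ~ 2^280.163 = 2.175e+84

2.175e+84


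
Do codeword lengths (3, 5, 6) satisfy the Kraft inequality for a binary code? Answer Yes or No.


Kraft sum = sum(2^(-l_i)) = 0.1719, need <= 1. Result: satisfied (a binary prefix-free code with these lengths exists)

Yes


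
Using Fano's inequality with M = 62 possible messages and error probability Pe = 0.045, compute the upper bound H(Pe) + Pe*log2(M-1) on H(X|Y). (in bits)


H(Pe) = -Pe*log2(Pe) - (1-Pe)*log2(1-Pe) = -0.045*log2(0.045) - 0.955*log2(0.955) = 0.201327 + 0.063438 = 0.2648. Pe*log2(M-1) = 0.045*log2(61) = 0.266883. Bound = H(Pe) + Pe*log2(M-1) = 0.201327 + 0.063438 + 0.266883 = 0.5316

0.5316 bits


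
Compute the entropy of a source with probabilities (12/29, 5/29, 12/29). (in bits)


H = -sum(p_i * log2(p_i)). Terms: -(12/29)*log2(12/29) = 0.526766; -(5/29)*log2(5/29) = 0.437251; -(12/29)*log2(12/29) = 0.526766. H = 0.526766 + 0.437251 + 0.526766 = 1.4908

1.4908 bits


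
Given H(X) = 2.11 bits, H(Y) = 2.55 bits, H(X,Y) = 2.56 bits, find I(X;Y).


I(X;Y) = H(X) + H(Y) - H(X,Y) = 2.11 + 2.55 - 2.56 = 2.1

2.1 bits


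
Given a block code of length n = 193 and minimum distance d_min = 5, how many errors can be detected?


Detection capability = d_min - 1 = 5 - 1 = 4

4 errors


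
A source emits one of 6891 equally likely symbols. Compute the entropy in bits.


H = log2(n) = log2(6891) = 12.7505

12.7505 bits


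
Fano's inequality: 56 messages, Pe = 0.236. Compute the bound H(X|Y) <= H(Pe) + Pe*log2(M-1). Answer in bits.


H(Pe) = -Pe*log2(Pe) - (1-Pe)*log2(1-Pe) = -0.236*log2(0.236) - 0.764*log2(0.764) = 0.491621 + 0.296704 = 0.7883. Pe*log2(M-1) = 0.236*log2(55) = 1.364401. Bound = H(Pe) + Pe*log2(M-1) = 0.491621 + 0.296704 + 1.364401 = 2.1527

2.1527 bits


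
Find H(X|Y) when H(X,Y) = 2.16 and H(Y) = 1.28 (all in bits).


H(X|Y) = H(X,Y) - H(Y) = 2.16 - 1.28 = 0.88

0.88 bits


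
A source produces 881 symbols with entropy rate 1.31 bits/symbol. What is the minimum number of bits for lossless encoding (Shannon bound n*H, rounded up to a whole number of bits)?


Minimum bits >= n * H = 881 * 1.31 = 1154.11, rounded up to a whole number of bits = 1155

1155 bits


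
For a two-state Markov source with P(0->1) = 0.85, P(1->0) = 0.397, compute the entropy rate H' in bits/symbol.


Stationary distribution: pi_0 = p10/(p01+p10) = 0.3184, pi_1 = 0.6816. Entropy rate H' = pi_0*H(p01) + pi_1*H(p10) = 0.3184*0.6098 + 0.6816*0.9692 = 0.8548

0.8548 bits/symbol


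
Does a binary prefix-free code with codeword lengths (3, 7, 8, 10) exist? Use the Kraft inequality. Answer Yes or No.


Kraft sum = sum(2^(-l_i)) = 0.1377, need <= 1. Result: satisfied (a binary prefix-free code with these lengths exists)

Yes


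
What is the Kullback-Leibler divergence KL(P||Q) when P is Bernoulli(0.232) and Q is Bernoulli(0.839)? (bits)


KL = p*log2(p/q) + (1-p)*log2((1-p)/(1-q)) = 0.232*log2(0.232/0.839) + 0.768*log2(0.768/0.161) = 1.3009

1.3009 bits


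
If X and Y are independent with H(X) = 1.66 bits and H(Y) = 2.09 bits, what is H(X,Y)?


For independent variables, H(X,Y) = H(X) + H(Y) = 1.66 + 2.09 = 3.75

3.75 bits


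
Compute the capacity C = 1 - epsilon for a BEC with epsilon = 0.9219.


C = 1 - epsilon = 1 - 0.9219 = 0.0781

0.0781 bits


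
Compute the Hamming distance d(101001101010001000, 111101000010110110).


Count differing positions: . ^ . ^ . . ^ . ^ . . . ^ ^ ^ ^ ^ . = 9 differences

9


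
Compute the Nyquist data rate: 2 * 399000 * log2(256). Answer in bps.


Rate = 2 * B * log2(M) = 2 * 399000 * 8.0 = 6384000.0

6384000.0 bps


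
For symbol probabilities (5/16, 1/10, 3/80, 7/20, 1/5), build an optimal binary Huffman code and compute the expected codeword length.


Huffman construction (repeatedly merge the two least-probable nodes; each merge adds 1 bit to every symbol beneath it): 3/80 + 1/10 = 11/80; 11/80 + 1/5 = 27/80; 5/16 + 27/80 = 13/20; 7/20 + 13/20 = 1. Resulting codeword lengths (in the order the probabilities were given): (2, 4, 4, 1, 3). L_avg = sum(p_i * l_i) = 5/16*2 + 1/10*4 + 3/80*4 + 7/20*1 + 1/5*3 = 17/8 = 2.125

2.125 bits


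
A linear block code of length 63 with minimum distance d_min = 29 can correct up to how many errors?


Correction capability = floor((d-1)/2) = floor((29-1)/2) = 14

14 errors


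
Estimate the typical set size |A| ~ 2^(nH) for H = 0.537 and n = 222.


log2|A_typical| = nH = 222 * 0.537 = 119.214, so |A_typical| ~ 2^119.214 = 7.709e+35

7.709e+35


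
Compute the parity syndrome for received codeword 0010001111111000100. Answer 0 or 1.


Syndrome = XOR of all bits = 0 XOR 0 XOR 1 XOR 0 XOR 0 XOR 0 XOR 1 XOR 1 XOR 1 XOR 1 XOR 1 XOR 1 XOR 1 XOR 0 XOR 0 XOR 0 XOR 1 XOR 0 XOR 0 = 1

1


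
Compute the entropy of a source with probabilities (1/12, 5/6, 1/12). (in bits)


H = -sum(p_i * log2(p_i)). Terms: -(1/12)*log2(1/12) = 0.298747; -(5/6)*log2(5/6) = 0.219195; -(1/12)*log2(1/12) = 0.298747. H = 0.298747 + 0.219195 + 0.298747 = 0.8167

0.8167 bits


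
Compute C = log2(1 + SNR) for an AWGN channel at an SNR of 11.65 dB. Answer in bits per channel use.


SNR_linear = 10^(11.65/10) = 14.6218; C = log2(1 + SNR_linear) = log2(1 + 14.6218) = 3.9655

3.9655 bits/channel use
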